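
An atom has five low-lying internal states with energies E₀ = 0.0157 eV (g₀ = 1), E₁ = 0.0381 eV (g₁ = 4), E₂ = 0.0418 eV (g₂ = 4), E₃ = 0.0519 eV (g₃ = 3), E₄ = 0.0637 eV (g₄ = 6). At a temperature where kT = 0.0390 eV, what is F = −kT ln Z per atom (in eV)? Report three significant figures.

Eᵢ/kT = 0.40256, 0.97692, 1.0718, 1.3308, 1.6333.
Z = Σ gᵢe^(−Eᵢ/kT) = 1·e^(−0.40256) + 4·e^(−0.97692) + 4·e^(−1.0718) + 3·e^(−1.3308) + 6·e^(−1.6333) = 0.66861 + 1.5059 + 1.3696 + 0.79280 + 1.1717 = 5.5086.
F = −kT ln Z = −0.0390 × ln(5.5086) = −0.0390 × 1.7063 = -0.0665 eV.

-0.0665 eV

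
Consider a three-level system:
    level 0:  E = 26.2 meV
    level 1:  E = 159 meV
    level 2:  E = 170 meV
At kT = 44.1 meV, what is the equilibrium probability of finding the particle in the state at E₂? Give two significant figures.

0.035

Eᵢ/kT = 0.5941, 3.605, 3.855.
Z = Σ e^(−Eᵢ/kT) = e^(−0.5941) + e^(−3.605) + e^(−3.855) = 0.5521 + 0.02719 + 0.02117 = 0.6005.
P₂ = e^(−E₂/kT) / Z = 0.02117/0.6005 = 0.035.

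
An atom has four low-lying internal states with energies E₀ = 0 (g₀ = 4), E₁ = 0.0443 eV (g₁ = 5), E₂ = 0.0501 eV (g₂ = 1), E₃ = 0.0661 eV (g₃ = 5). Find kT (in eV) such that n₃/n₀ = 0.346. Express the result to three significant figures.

n₃/n₀ = (g₃/g₀) exp[−(E₃−E₀)/kT] = 0.346.
⇒ (E₃−E₀)/kT = ln((5/4)/0.346) = ln(3.6127) = 1.2845.
kT = 0.0661 eV / 1.2845 = 0.0515 eV.

0.0515 eV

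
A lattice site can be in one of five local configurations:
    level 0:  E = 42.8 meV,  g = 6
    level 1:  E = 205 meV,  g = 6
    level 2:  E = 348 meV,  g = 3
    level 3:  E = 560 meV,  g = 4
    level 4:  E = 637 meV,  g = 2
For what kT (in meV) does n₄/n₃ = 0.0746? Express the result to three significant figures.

n₄/n₃ = (g₄/g₃) exp[−(E₄−E₃)/kT] = 0.0746.
⇒ (E₄−E₃)/kT = ln((2/4)/0.0746) = ln(6.7024) = 1.9025.
kT = 77 meV / 1.9025 = 40.5 meV.

40.5 meV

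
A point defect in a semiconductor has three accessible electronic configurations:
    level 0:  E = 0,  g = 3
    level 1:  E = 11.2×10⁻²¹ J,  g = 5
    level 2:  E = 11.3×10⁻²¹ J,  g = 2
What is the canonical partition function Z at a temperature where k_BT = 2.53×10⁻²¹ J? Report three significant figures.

Z = 3.08

Eᵢ/kT = 0, 4.4269, 4.4664.
Z = Σ gᵢe^(−Eᵢ/kT) = 3·e^(−0) + 5·e^(−4.4269) + 2·e^(−4.4664) = 3.0000 + 0.059757 + 0.022977 = 3.0827.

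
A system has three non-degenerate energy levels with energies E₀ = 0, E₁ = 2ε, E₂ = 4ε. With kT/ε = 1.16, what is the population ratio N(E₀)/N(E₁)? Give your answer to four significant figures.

5.608

n₀/n₁ = exp[−(E₀−E₁)/kT] = exp(−(-2ε)/(1.16ε)) = exp(1.72414) = 5.608.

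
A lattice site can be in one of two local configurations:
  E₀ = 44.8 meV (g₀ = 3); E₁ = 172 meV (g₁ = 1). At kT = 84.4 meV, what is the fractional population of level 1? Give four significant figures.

Eᵢ/kT = 0.530806, 2.03791.
Z = Σ gᵢe^(−Eᵢ/kT) = 3·e^(−0.530806) + 1·e^(−2.03791) = 1.76439 + 0.130301 = 1.89469.
P₁ = g₁ e^(−E₁/kT) / Z = 0.130301/1.89469 = 0.06877.

0.06877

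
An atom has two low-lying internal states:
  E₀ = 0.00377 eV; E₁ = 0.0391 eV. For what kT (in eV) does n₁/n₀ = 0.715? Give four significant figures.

n₁/n₀ = exp[−(E₁−E₀)/kT] = 0.715.
⇒ (E₁−E₀)/kT = ln(1/0.715) = ln(1.39860) = 0.335472.
kT = 0.03533 eV / 0.335472 = 0.1053 eV.

0.1053 eV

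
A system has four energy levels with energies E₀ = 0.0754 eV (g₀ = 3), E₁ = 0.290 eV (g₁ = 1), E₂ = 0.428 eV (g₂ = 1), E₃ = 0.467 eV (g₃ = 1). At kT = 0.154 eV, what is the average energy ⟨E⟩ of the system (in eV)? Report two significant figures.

Eᵢ/kT = 0.4896, 1.883, 2.779, 3.032.
Z = Σ gᵢe^(−Eᵢ/kT) = 3·e^(−0.4896) + 1·e^(−1.883) + 1·e^(−2.779) + 1·e^(−3.032) = 1.839 + 0.1521 + 0.06210 + 0.04822 = 2.101.
⟨E⟩ = Σ Eᵢ gᵢe^(−Eᵢ/kT) / Z = (0.0754·1.839 + 0.290·0.1521 + 0.428·0.06210 + 0.467·0.04822) / 2.101 = 0.11 eV.

0.11 eV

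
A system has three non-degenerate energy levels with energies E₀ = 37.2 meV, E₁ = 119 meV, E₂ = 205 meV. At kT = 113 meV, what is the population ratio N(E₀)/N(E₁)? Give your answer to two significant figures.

n₀/n₁ = exp[−(E₀−E₁)/kT] = exp(−(-81.8 meV)/(113 meV)) = exp(0.7239) = 2.1.

2.1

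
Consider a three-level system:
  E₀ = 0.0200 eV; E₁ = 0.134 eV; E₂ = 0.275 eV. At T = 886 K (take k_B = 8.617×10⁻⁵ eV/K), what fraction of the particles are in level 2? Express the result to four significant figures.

0.02812

k_BT = 8.617×10⁻⁵ × 886 K = 0.0763466 eV.
Eᵢ/kT = 0.261963, 1.75515, 3.60199.
Z = Σ e^(−Eᵢ/kT) = e^(−0.261963) + e^(−1.75515) + e^(−3.60199) = 0.769539 + 0.172881 + 0.0272694 = 0.969689.
P₂ = e^(−E₂/kT) / Z = 0.0272694/0.969689 = 0.02812.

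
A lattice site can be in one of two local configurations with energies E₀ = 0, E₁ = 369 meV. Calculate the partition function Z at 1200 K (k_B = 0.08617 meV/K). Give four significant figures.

k_BT = 0.08617 × 1200 K = 103.404 meV.
Eᵢ/kT = 0, 3.56853.
Z = Σ e^(−Eᵢ/kT) = e^(−0) + e^(−3.56853) = 1.00000 + 0.0281973 = 1.02820.

Z = 1.028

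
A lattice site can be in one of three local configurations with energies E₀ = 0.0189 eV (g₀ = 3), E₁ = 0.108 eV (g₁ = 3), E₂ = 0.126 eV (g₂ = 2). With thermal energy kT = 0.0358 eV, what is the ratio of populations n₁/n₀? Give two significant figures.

n₁/n₀ = (g₁/g₀) exp[−(E₁−E₀)/kT] = (3/3) × exp(−(0.0891 eV)/(0.0358 eV)) = (3/3) × exp(-2.489) = 0.083.

0.083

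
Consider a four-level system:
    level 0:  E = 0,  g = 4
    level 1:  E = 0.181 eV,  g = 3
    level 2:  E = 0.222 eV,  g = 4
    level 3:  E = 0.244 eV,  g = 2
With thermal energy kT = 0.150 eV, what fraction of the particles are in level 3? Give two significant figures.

0.063

Eᵢ/kT = 0, 1.207, 1.480, 1.627.
Z = Σ gᵢe^(−Eᵢ/kT) = 4·e^(−0) + 3·e^(−1.207) + 4·e^(−1.480) + 2·e^(−1.627) = 4.000 + 0.8973 + 0.9106 + 0.3930 = 6.201.
P₃ = g₃ e^(−E₃/kT) / Z = 0.3930/6.201 = 0.063.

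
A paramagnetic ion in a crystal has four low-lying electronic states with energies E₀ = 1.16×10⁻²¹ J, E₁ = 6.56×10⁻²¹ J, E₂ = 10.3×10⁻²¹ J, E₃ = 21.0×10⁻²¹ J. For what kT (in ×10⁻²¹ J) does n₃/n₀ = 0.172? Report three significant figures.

11.3 ×10⁻²¹ J

n₃/n₀ = exp[−(E₃−E₀)/kT] = 0.172.
⇒ (E₃−E₀)/kT = ln(1/0.172) = ln(5.8140) = 1.7603.
kT = 19.84 ×10⁻²¹ J / 1.7603 = 11.3 ×10⁻²¹ J.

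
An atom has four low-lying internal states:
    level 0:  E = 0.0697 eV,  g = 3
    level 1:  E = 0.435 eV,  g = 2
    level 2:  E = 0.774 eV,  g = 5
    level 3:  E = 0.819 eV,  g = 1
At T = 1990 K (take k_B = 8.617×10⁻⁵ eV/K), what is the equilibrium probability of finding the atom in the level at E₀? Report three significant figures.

k_BT = 8.617×10⁻⁵ × 1990 K = 0.17148 eV.
Eᵢ/kT = 0.40646, 2.5367, 4.5136, 4.7761.
Z = Σ gᵢe^(−Eᵢ/kT) = 3·e^(−0.40646) + 2·e^(−2.5367) + 5·e^(−4.5136) + 1·e^(−4.7761) = 1.9980 + 0.15825 + 0.054795 + 0.0084288 = 2.2195.
P₀ = g₀ e^(−E₀/kT) / Z = 1.9980/2.2195 = 0.900.

0.900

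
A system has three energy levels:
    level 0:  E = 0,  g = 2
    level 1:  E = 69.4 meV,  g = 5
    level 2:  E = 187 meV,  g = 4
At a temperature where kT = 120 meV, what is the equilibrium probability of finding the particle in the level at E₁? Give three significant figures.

0.497

Eᵢ/kT = 0, 0.57833, 1.5583.
Z = Σ gᵢe^(−Eᵢ/kT) = 2·e^(−0) + 5·e^(−0.57833) + 4·e^(−1.5583) = 2.0000 + 2.8042 + 0.84197 = 5.6462.
P₁ = g₁ e^(−E₁/kT) / Z = 2.8042/5.6462 = 0.497.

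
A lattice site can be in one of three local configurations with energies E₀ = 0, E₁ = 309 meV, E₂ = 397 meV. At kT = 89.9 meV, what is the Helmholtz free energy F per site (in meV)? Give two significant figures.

-3.9 meV

Eᵢ/kT = 0, 3.437, 4.416.
Z = Σ e^(−Eᵢ/kT) = e^(−0) + e^(−3.437) + e^(−4.416) = 1.000 + 0.03216 + 0.01208 = 1.044.
F = −kT ln Z = −89.9 × ln(1.044) = −89.9 × 0.04306 = -3.9 meV.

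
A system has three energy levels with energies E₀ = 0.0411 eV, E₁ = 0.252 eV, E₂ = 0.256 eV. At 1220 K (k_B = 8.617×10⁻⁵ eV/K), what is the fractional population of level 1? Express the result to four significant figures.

k_BT = 8.617×10⁻⁵ × 1220 K = 0.105127 eV.
Eᵢ/kT = 0.390956, 2.39710, 2.43515.
Z = Σ e^(−Eᵢ/kT) = e^(−0.390956) + e^(−2.39710) + e^(−2.43515) = 0.676410 + 0.0909814 + 0.0875846 = 0.854976.
P₁ = e^(−E₁/kT) / Z = 0.0909814/0.854976 = 0.1064.

0.1064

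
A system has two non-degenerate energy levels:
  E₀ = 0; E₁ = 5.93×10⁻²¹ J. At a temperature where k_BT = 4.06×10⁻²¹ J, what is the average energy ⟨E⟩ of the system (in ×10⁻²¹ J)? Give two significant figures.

Eᵢ/kT = 0, 1.461.
Z = Σ e^(−Eᵢ/kT) = e^(−0) + e^(−1.461) = 1.000 + 0.2320 = 1.232.
⟨E⟩ = Σ Eᵢ e^(−Eᵢ/kT) / Z = (0·1.000 + 5.93·0.2320) / 1.232 = 1.1 ×10⁻²¹ J.

1.1 ×10⁻²¹ J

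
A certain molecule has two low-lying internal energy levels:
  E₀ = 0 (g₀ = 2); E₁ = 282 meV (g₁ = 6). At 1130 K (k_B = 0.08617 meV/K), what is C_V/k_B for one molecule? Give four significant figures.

1.023

k_BT = 0.08617 × 1130 K = 97.3721 meV.
Eᵢ/kT = 0, 2.89611.
Z = Σ gᵢe^(−Eᵢ/kT) = 2·e^(−0) + 6·e^(−2.89611) = 2.00000 + 0.331426 = 2.33143.
⟨E⟩ = 40.0879 meV, ⟨E²⟩ = 11304.8 meV².
C_V/k_B = (⟨E²⟩ − ⟨E⟩²)/(kT)² = (11304.8 − 1607.04)/9481.33 = 1.023.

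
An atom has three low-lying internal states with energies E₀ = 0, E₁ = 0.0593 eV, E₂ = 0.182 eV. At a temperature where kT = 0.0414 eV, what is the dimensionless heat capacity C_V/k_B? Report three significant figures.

0.482

Eᵢ/kT = 0, 1.4324, 4.3961.
Z = Σ e^(−Eᵢ/kT) = e^(−0) + e^(−1.4324) + e^(−4.3961) = 1.0000 + 0.23874 + 0.012325 = 1.2511.
⟨E⟩ = 0.013109 eV, ⟨E²⟩ = 0.00099735 eV².
C_V/k_B = (⟨E²⟩ − ⟨E⟩²)/(kT)² = (0.00099735 − 0.00017185)/0.0017140 = 0.482.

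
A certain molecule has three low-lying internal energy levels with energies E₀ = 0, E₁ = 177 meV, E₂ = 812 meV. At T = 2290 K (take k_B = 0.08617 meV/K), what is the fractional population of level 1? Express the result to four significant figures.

k_BT = 0.08617 × 2290 K = 197.329 meV.
Eᵢ/kT = 0, 0.896979, 4.11496.
Z = Σ e^(−Eᵢ/kT) = e^(−0) + e^(−0.896979) + e^(−4.11496) = 1.00000 + 0.407800 + 0.0163266 = 1.42413.
P₁ = e^(−E₁/kT) / Z = 0.407800/1.42413 = 0.2864.

0.2864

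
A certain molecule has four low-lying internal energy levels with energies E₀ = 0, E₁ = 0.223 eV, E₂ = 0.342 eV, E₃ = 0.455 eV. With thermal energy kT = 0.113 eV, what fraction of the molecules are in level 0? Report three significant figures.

0.830

Eᵢ/kT = 0, 1.9735, 3.0265, 4.0265.
Z = Σ e^(−Eᵢ/kT) = e^(−0) + e^(−1.9735) + e^(−3.0265) + e^(−4.0265) = 1.0000 + 0.13897 + 0.048485 + 0.017837 = 1.2053.
P₀ = e^(−E₀/kT) / Z = 1.0000/1.2053 = 0.830.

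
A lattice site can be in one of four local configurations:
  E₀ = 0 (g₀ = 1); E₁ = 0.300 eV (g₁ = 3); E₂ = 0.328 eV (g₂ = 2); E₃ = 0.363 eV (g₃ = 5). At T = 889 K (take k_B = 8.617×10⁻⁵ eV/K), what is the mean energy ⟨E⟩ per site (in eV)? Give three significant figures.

0.0379 eV

k_BT = 8.617×10⁻⁵ × 889 K = 0.076605 eV.
Eᵢ/kT = 0, 3.9162, 4.2817, 4.7386.
Z = Σ gᵢe^(−Eᵢ/kT) = 1·e^(−0) + 3·e^(−3.9162) + 2·e^(−4.2817) + 5·e^(−4.7386) = 1.0000 + 0.059750 + 0.027638 + 0.043754 = 1.1311.
⟨E⟩ = Σ Eᵢ gᵢe^(−Eᵢ/kT) / Z = (0·1.0000 + 0.300·0.059750 + 0.328·0.027638 + 0.363·0.043754) / 1.1311 = 0.0379 eV.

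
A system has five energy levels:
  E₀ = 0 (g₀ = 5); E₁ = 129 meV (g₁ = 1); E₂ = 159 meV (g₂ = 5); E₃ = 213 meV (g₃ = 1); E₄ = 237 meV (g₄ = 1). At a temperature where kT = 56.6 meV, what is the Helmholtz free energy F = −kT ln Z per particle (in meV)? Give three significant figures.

Eᵢ/kT = 0, 2.2792, 2.8092, 3.7633, 4.1873.
Z = Σ gᵢe^(−Eᵢ/kT) = 5·e^(−0) + 1·e^(−2.2792) + 5·e^(−2.8092) + 1·e^(−3.7633) + 1·e^(−4.1873) = 5.0000 + 0.10237 + 0.30127 + 0.023207 + 0.015187 = 5.4420.
F = −kT ln Z = −56.6 × ln(5.4420) = −56.6 × 1.6941 = -95.9 meV.

-95.9 meV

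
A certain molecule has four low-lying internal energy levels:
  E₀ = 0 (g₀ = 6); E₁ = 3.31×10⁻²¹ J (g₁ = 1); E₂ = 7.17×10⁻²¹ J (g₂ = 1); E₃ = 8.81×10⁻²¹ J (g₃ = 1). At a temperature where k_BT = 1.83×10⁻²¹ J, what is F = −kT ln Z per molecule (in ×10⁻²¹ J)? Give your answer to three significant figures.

Eᵢ/kT = 0, 1.8087, 3.9180, 4.8142.
Z = Σ gᵢe^(−Eᵢ/kT) = 6·e^(−0) + 1·e^(−1.8087) + 1·e^(−3.9180) + 1·e^(−4.8142) = 6.0000 + 0.16387 + 0.019881 + 0.0081137 = 6.1919.
F = −kT ln Z = −1.83 × ln(6.1919) = −1.83 × 1.8232 = -3.34 ×10⁻²¹ J.

-3.34 ×10⁻²¹ J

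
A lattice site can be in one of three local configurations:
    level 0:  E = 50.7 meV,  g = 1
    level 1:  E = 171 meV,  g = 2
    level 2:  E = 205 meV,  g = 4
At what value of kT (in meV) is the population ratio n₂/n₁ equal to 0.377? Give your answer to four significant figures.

n₂/n₁ = (g₂/g₁) exp[−(E₂−E₁)/kT] = 0.377.
⇒ (E₂−E₁)/kT = ln((4/2)/0.377) = ln(5.30504) = 1.66866.
kT = 34 meV / 1.66866 = 20.38 meV.

20.38 meV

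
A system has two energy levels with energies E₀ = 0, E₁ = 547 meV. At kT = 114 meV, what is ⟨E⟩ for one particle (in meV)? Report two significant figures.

Eᵢ/kT = 0, 4.798.
Z = Σ e^(−Eᵢ/kT) = e^(−0) + e^(−4.798) = 1.000 + 0.008246 = 1.008.
⟨E⟩ = Σ Eᵢ e^(−Eᵢ/kT) / Z = (0·1.000 + 547·0.008246) / 1.008 = 4.5 meV.

4.5 meV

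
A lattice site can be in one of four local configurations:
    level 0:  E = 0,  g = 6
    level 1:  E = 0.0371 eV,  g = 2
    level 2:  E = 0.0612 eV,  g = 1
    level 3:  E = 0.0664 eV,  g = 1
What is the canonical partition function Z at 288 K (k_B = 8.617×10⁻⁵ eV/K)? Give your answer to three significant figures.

k_BT = 8.617×10⁻⁵ × 288 K = 0.024817 eV.
Eᵢ/kT = 0, 1.4949, 2.4661, 2.6756.
Z = Σ gᵢe^(−Eᵢ/kT) = 6·e^(−0) + 2·e^(−1.4949) + 1·e^(−2.4661) + 1·e^(−2.6756) = 6.0000 + 0.44854 + 0.084915 + 0.068865 = 6.6023.

Z = 6.60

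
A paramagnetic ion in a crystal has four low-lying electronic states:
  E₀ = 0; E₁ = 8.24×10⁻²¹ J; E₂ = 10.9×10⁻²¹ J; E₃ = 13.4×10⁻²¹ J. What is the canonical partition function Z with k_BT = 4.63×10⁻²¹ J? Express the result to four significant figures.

Z = 1.319

Eᵢ/kT = 0, 1.77970, 2.35421, 2.89417.
Z = Σ e^(−Eᵢ/kT) = e^(−0) + e^(−1.77970) + e^(−2.35421) + e^(−2.89417) = 1.00000 + 0.168689 + 0.0949685 + 0.0553449 = 1.31900.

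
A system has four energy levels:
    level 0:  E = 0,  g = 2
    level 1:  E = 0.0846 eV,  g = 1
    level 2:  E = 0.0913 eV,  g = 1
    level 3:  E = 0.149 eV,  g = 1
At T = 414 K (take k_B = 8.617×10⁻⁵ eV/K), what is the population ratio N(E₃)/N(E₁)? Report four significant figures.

0.1644

k_BT = 8.617×10⁻⁵ × 414 K = 0.0356744 eV.
n₃/n₁ = (g₃/g₁) exp[−(E₃−E₁)/kT] = (1/1) × exp(−(0.0644 eV)/(0.0356744 eV)) = (1/1) × exp(-1.80522) = 0.1644.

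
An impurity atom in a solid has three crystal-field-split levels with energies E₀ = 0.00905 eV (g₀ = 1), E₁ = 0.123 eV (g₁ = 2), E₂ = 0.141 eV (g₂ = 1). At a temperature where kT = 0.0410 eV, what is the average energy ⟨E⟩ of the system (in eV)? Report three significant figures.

Eᵢ/kT = 0.22073, 3.0000, 3.4390.
Z = Σ gᵢe^(−Eᵢ/kT) = 1·e^(−0.22073) + 2·e^(−3.0000) + 1·e^(−3.4390) = 0.80193 + 0.099574 + 0.032097 = 0.93360.
⟨E⟩ = Σ Eᵢ gᵢe^(−Eᵢ/kT) / Z = (0.00905·0.80193 + 0.123·0.099574 + 0.141·0.032097) / 0.93360 = 0.0257 eV.

0.0257 eV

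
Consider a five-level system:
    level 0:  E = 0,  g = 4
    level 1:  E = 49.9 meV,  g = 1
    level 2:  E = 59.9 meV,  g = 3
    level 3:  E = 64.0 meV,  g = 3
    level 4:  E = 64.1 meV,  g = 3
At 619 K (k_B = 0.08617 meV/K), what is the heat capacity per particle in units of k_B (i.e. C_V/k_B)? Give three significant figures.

0.326

k_BT = 0.08617 × 619 K = 53.339 meV.
Eᵢ/kT = 0, 0.93553, 1.1230, 1.1999, 1.2017.
Z = Σ gᵢe^(−Eᵢ/kT) = 4·e^(−0) + 1·e^(−0.93553) + 3·e^(−1.1230) + 3·e^(−1.1999) + 3·e^(−1.2017) = 4.0000 + 0.39238 + 0.97591 + 0.90367 + 0.90205 = 7.1740.
⟨E⟩ = 26.999 meV, ⟨E²⟩ = 1656.9 meV².
C_V/k_B = (⟨E²⟩ − ⟨E⟩²)/(kT)² = (1656.9 − 728.95)/2845.0 = 0.326.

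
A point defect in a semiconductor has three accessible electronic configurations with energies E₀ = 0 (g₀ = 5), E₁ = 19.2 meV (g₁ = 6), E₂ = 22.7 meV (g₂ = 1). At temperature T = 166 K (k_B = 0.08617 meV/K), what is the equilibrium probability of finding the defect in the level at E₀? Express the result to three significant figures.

0.738

k_BT = 0.08617 × 166 K = 14.304 meV.
Eᵢ/kT = 0, 1.3423, 1.5870.
Z = Σ gᵢe^(−Eᵢ/kT) = 5·e^(−0) + 6·e^(−1.3423) + 1·e^(−1.5870) = 5.0000 + 1.5675 + 0.20454 = 6.7720.
P₀ = g₀ e^(−E₀/kT) / Z = 5.0000/6.7720 = 0.738.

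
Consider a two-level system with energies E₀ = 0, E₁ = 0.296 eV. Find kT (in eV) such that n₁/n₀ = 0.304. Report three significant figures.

n₁/n₀ = exp[−(E₁−E₀)/kT] = 0.304.
⇒ (E₁−E₀)/kT = ln(1/0.304) = ln(3.2895) = 1.1907.
kT = 0.296 eV / 1.1907 = 0.249 eV.

0.249 eV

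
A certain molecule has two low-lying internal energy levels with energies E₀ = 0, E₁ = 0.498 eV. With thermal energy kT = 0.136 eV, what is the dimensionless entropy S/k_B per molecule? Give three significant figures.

0.117

Eᵢ/kT = 0, 3.6618.
Z = Σ e^(−Eᵢ/kT) = e^(−0) + e^(−3.6618) = 1.0000 + 0.025686 = 1.0257.
⟨E⟩ = Σ EᵢPᵢ = 0.012471 eV.
S/k_B = ln Z + ⟨E⟩/kT = ln(1.0257) + 0.012471/0.136 = 0.025375 + 0.091699 = 0.117.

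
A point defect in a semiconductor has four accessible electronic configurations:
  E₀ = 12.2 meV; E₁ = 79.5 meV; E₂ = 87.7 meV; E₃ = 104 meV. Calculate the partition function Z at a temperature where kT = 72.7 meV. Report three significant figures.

Z = 1.72

Eᵢ/kT = 0.16781, 1.0935, 1.2063, 1.4305.
Z = Σ e^(−Eᵢ/kT) = e^(−0.16781) + e^(−1.0935) + e^(−1.2063) + e^(−1.4305) = 0.84551 + 0.33504 + 0.29930 + 0.23919 = 1.7190.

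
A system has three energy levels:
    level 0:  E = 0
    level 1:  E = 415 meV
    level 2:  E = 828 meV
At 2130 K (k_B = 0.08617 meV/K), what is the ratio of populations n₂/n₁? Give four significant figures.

0.1054

k_BT = 0.08617 × 2130 K = 183.542 meV.
n₂/n₁ = exp[−(E₂−E₁)/kT] = exp(−(413 meV)/(183.542 meV)) = exp(-2.25017) = 0.1054.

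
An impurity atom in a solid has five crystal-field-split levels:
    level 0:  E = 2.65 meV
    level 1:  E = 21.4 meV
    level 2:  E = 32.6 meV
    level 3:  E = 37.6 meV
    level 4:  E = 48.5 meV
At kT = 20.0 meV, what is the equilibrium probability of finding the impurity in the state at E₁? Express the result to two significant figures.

Eᵢ/kT = 0.1325, 1.070, 1.630, 1.880, 2.425.
Z = Σ e^(−Eᵢ/kT) = e^(−0.1325) + e^(−1.070) + e^(−1.630) + e^(−1.880) + e^(−2.425) = 0.8759 + 0.3430 + 0.1959 + 0.1526 + 0.08848 = 1.656.
P₁ = e^(−E₁/kT) / Z = 0.3430/1.656 = 0.21.

0.21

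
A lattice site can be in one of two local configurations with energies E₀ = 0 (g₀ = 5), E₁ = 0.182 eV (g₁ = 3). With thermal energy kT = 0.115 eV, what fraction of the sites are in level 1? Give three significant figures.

Eᵢ/kT = 0, 1.5826.
Z = Σ gᵢe^(−Eᵢ/kT) = 5·e^(−0) + 3·e^(−1.5826) = 5.0000 + 0.61632 = 5.6163.
P₁ = g₁ e^(−E₁/kT) / Z = 0.61632/5.6163 = 0.110.

0.110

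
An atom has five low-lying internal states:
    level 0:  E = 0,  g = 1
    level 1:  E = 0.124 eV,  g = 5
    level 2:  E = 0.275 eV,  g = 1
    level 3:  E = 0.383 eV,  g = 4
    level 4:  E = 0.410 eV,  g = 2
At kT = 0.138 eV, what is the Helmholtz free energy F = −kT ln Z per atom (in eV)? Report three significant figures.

-0.174 eV

Eᵢ/kT = 0, 0.89855, 1.9928, 2.7754, 2.9710.
Z = Σ gᵢe^(−Eᵢ/kT) = 1·e^(−0) + 5·e^(−0.89855) + 1·e^(−1.9928) + 4·e^(−2.7754) + 2·e^(−2.9710) = 1.0000 + 2.0358 + 0.13631 + 0.24930 + 0.10250 = 3.5239.
F = −kT ln Z = −0.138 × ln(3.5239) = −0.138 × 1.2596 = -0.174 eV.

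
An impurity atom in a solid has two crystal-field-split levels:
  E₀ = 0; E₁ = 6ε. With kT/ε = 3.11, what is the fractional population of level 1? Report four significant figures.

0.1268

Eᵢ/kT = 0, 1.92926.
Z = Σ e^(−Eᵢ/kT) = e^(−0) + e^(−1.92926) = 1.00000 + 0.145256 = 1.14526.
P₁ = e^(−E₁/kT) / Z = 0.145256/1.14526 = 0.1268.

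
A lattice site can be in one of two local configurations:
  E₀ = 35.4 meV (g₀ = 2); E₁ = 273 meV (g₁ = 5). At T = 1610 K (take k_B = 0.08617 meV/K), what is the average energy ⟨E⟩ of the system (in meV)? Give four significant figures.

109.2 meV

k_BT = 0.08617 × 1610 K = 138.734 meV.
Eᵢ/kT = 0.255165, 1.96779.
Z = Σ gᵢe^(−Eᵢ/kT) = 2·e^(−0.255165) + 5·e^(−1.96779) = 1.54958 + 0.698827 = 2.24841.
⟨E⟩ = Σ Eᵢ gᵢe^(−Eᵢ/kT) / Z = (35.4·1.54958 + 273·0.698827) / 2.24841 = 109.2 meV.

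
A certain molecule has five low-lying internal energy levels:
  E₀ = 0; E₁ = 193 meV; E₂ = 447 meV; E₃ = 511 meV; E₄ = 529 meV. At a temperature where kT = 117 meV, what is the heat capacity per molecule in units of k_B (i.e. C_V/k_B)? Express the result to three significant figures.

0.889

Eᵢ/kT = 0, 1.6496, 3.8205, 4.3675, 4.5214.
Z = Σ e^(−Eᵢ/kT) = e^(−0) + e^(−1.6496) + e^(−3.8205) + e^(−4.3675) + e^(−4.5214) = 1.0000 + 0.19213 + 0.021917 + 0.012683 + 0.010874 = 1.2376.
⟨E⟩ = 47.763 meV, ⟨E²⟩ = 14456 meV².
C_V/k_B = (⟨E²⟩ − ⟨E⟩²)/(kT)² = (14456 − 2281.3)/13689 = 0.889.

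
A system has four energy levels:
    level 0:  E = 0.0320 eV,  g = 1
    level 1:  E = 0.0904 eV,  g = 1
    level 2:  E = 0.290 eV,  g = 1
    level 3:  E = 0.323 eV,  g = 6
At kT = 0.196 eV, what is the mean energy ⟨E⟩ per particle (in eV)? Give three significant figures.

0.183 eV

Eᵢ/kT = 0.16327, 0.46122, 1.4796, 1.6480.
Z = Σ gᵢe^(−Eᵢ/kT) = 1·e^(−0.16327) + 1·e^(−0.46122) + 1·e^(−1.4796) + 6·e^(−1.6480) = 0.84936 + 0.63051 + 0.22773 + 1.1546 = 2.8622.
⟨E⟩ = Σ Eᵢ gᵢe^(−Eᵢ/kT) / Z = (0.0320·0.84936 + 0.0904·0.63051 + 0.290·0.22773 + 0.323·1.1546) / 2.8622 = 0.183 eV.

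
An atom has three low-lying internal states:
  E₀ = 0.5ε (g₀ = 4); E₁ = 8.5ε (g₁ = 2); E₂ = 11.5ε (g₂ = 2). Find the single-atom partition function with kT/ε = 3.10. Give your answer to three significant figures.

Eᵢ/kT = 0.16129, 2.7419, 3.7097.
Z = Σ gᵢe^(−Eᵢ/kT) = 4·e^(−0.16129) + 2·e^(−2.7419) + 2·e^(−3.7097) = 3.4042 + 0.12890 + 0.048970 = 3.5821.

Z = 3.58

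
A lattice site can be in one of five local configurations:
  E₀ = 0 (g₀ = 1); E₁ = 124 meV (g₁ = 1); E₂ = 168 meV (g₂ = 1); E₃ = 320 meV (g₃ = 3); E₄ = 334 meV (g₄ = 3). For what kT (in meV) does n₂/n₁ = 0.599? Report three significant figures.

85.9 meV

n₂/n₁ = (g₂/g₁) exp[−(E₂−E₁)/kT] = 0.599.
⇒ (E₂−E₁)/kT = ln((1/1)/0.599) = ln(1.6694) = 0.51246.
kT = 44 meV / 0.51246 = 85.9 meV.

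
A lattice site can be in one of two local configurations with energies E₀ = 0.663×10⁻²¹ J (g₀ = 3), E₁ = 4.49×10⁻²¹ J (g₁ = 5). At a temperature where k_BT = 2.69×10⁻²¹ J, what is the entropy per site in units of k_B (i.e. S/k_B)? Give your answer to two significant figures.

1.8

Eᵢ/kT = 0.2465, 1.669.
Z = Σ gᵢe^(−Eᵢ/kT) = 3·e^(−0.2465) + 5·e^(−1.669) = 2.345 + 0.9422 = 3.287.
⟨E⟩ = Σ EᵢPᵢ = 1.760 ×10⁻²¹ J.
S/k_B = ln Z + ⟨E⟩/kT = ln(3.287) + 1.760/2.69 = 1.190 + 0.6543 = 1.8.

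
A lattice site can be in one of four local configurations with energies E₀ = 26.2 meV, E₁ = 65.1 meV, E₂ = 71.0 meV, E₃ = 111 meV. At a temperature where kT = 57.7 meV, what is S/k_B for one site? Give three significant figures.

1.26

Eᵢ/kT = 0.45407, 1.1282, 1.2305, 1.9237.
Z = Σ e^(−Eᵢ/kT) = e^(−0.45407) + e^(−1.1282) + e^(−1.2305) + e^(−1.9237) = 0.63504 + 0.32362 + 0.29215 + 0.14607 = 1.3969.
⟨E⟩ = Σ EᵢPᵢ = 53.448 meV.
S/k_B = ln Z + ⟨E⟩/kT = ln(1.3969) + 53.448/57.7 = 0.33426 + 0.92631 = 1.26.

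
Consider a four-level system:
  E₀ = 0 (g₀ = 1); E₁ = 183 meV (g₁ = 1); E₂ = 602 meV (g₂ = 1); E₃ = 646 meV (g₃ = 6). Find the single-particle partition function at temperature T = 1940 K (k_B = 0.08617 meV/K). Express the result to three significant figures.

Z = 1.49

k_BT = 0.08617 × 1940 K = 167.17 meV.
Eᵢ/kT = 0, 1.0947, 3.6011, 3.8643.
Z = Σ gᵢe^(−Eᵢ/kT) = 1·e^(−0) + 1·e^(−1.0947) + 1·e^(−3.6011) + 6·e^(−3.8643) = 1.0000 + 0.33464 + 0.027294 + 0.12587 = 1.4878.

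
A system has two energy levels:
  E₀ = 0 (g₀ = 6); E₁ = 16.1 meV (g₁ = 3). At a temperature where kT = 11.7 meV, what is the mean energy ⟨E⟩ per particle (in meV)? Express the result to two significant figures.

1.8 meV

Eᵢ/kT = 0, 1.376.
Z = Σ gᵢe^(−Eᵢ/kT) = 6·e^(−0) + 3·e^(−1.376) = 6.000 + 0.7578 = 6.758.
⟨E⟩ = Σ Eᵢ gᵢe^(−Eᵢ/kT) / Z = (0·6.000 + 16.1·0.7578) / 6.758 = 1.8 meV.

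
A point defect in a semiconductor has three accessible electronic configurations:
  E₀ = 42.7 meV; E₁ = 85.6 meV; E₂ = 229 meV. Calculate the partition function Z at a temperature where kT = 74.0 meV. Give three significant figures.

Eᵢ/kT = 0.57703, 1.1568, 3.0946.
Z = Σ e^(−Eᵢ/kT) = e^(−0.57703) + e^(−1.1568) + e^(−3.0946) = 0.56156 + 0.31449 + 0.045293 = 0.92134.

Z = 0.921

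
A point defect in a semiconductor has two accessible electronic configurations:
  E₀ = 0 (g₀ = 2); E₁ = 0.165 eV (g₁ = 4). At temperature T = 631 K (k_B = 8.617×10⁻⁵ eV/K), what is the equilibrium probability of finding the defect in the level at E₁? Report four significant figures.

0.08775

k_BT = 8.617×10⁻⁵ × 631 K = 0.0543733 eV.
Eᵢ/kT = 0, 3.03458.
Z = Σ gᵢe^(−Eᵢ/kT) = 2·e^(−0) + 4·e^(−3.03458) = 2.00000 + 0.192379 = 2.19238.
P₁ = g₁ e^(−E₁/kT) / Z = 0.192379/2.19238 = 0.08775.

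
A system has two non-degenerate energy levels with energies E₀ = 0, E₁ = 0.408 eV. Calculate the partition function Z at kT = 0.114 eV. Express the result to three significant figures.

Z = 1.03

Eᵢ/kT = 0, 3.5789.
Z = Σ e^(−Eᵢ/kT) = e^(−0) + e^(−3.5789) = 1.0000 + 0.027906 = 1.0279.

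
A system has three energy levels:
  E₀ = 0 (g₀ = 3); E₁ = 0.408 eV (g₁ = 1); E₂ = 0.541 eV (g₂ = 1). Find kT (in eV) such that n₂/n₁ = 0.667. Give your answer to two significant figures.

0.33 eV

n₂/n₁ = (g₂/g₁) exp[−(E₂−E₁)/kT] = 0.667.
⇒ (E₂−E₁)/kT = ln((1/1)/0.667) = ln(1.499) = 0.4048.
kT = 0.133 eV / 0.4048 = 0.33 eV.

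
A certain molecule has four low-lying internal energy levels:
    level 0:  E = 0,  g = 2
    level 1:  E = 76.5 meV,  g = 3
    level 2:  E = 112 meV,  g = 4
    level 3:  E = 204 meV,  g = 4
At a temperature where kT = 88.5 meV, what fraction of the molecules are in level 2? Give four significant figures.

Eᵢ/kT = 0, 0.864407, 1.26554, 2.30508.
Z = Σ gᵢe^(−Eᵢ/kT) = 2·e^(−0) + 3·e^(−0.864407) + 4·e^(−1.26554) + 4·e^(−2.30508) = 2.00000 + 1.26390 + 1.12835 + 0.399003 = 4.79125.
P₂ = g₂ e^(−E₂/kT) / Z = 1.12835/4.79125 = 0.2355.

0.2355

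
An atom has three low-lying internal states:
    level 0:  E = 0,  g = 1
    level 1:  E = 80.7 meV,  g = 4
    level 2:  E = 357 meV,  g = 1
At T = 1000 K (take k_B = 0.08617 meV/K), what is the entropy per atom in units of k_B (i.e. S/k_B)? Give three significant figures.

1.54

k_BT = 0.08617 × 1000 K = 86.170 meV.
Eᵢ/kT = 0, 0.93652, 4.1430.
Z = Σ gᵢe^(−Eᵢ/kT) = 1·e^(−0) + 4·e^(−0.93652) + 1·e^(−4.1430) = 1.0000 + 1.5680 + 0.015875 = 2.5839.
⟨E⟩ = Σ EᵢPᵢ = 51.165 meV.
S/k_B = ln Z + ⟨E⟩/kT = ln(2.5839) + 51.165/86.170 = 0.94930 + 0.59377 = 1.54.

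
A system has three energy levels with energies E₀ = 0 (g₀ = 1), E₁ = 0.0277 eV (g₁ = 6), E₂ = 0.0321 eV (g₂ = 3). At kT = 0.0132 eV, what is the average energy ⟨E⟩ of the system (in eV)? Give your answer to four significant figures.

Eᵢ/kT = 0, 2.09848, 2.43182.
Z = Σ gᵢe^(−Eᵢ/kT) = 1·e^(−0) + 6·e^(−2.09848) + 3·e^(−2.43182) = 1.00000 + 0.735856 + 0.263630 = 1.99949.
⟨E⟩ = Σ Eᵢ gᵢe^(−Eᵢ/kT) / Z = (0·1.00000 + 0.0277·0.735856 + 0.0321·0.263630) / 1.99949 = 0.01443 eV.

0.01443 eV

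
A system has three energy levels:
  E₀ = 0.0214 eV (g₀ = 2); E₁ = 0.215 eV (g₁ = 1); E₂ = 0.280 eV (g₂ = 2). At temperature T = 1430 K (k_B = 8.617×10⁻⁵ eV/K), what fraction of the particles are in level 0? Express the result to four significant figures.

0.8153

k_BT = 8.617×10⁻⁵ × 1430 K = 0.123223 eV.
Eᵢ/kT = 0.173669, 1.74480, 2.27230.
Z = Σ gᵢe^(−Eᵢ/kT) = 2·e^(−0.173669) + 1·e^(−1.74480) + 2·e^(−2.27230) = 1.68115 + 0.174680 + 0.206150 = 2.06198.
P₀ = g₀ e^(−E₀/kT) / Z = 1.68115/2.06198 = 0.8153.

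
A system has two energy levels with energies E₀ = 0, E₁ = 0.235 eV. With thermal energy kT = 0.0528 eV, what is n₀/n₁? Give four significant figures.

n₀/n₁ = exp[−(E₀−E₁)/kT] = exp(−(-0.235 eV)/(0.0528 eV)) = exp(4.45076) = 85.69.

85.69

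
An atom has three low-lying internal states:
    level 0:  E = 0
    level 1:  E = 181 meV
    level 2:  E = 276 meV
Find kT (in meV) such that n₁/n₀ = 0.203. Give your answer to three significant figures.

n₁/n₀ = exp[−(E₁−E₀)/kT] = 0.203.
⇒ (E₁−E₀)/kT = ln(1/0.203) = ln(4.9261) = 1.5945.
kT = 181 meV / 1.5945 = 114 meV.

114 meV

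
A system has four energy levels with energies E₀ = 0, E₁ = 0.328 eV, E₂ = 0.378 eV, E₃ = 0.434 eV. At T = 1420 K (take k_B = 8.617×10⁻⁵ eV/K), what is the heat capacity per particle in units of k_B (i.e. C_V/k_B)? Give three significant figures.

0.989

k_BT = 8.617×10⁻⁵ × 1420 K = 0.12236 eV.
Eᵢ/kT = 0, 2.6806, 3.0892, 3.5469.
Z = Σ e^(−Eᵢ/kT) = e^(−0) + e^(−2.6806) + e^(−3.0892) + e^(−3.5469) = 1.0000 + 0.068522 + 0.045538 + 0.028814 = 1.1429.
⟨E⟩ = 0.045668 eV, ⟨E²⟩ = 0.016892 eV².
C_V/k_B = (⟨E²⟩ − ⟨E⟩²)/(kT)² = (0.016892 − 0.0020856)/0.014972 = 0.989.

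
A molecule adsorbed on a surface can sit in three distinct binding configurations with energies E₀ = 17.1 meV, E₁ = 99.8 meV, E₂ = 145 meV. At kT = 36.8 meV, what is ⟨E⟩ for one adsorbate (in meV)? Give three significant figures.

28.3 meV

Eᵢ/kT = 0.46467, 2.7120, 3.9402.
Z = Σ e^(−Eᵢ/kT) = e^(−0.46467) + e^(−2.7120) + e^(−3.9402) = 0.62834 + 0.066404 + 0.019444 = 0.71419.
⟨E⟩ = Σ Eᵢ e^(−Eᵢ/kT) / Z = (17.1·0.62834 + 99.8·0.066404 + 145·0.019444) / 0.71419 = 28.3 meV.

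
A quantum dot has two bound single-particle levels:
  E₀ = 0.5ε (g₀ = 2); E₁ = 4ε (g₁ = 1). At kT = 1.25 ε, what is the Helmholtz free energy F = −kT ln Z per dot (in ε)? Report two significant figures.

-0.40 ε

Eᵢ/kT = 0.4000, 3.200.
Z = Σ gᵢe^(−Eᵢ/kT) = 2·e^(−0.4000) + 1·e^(−3.200) = 1.341 + 0.04076 = 1.382.
F = −kT ln Z = −1.25 × ln(1.382) = −1.25 × 0.3235 = -0.40 ε.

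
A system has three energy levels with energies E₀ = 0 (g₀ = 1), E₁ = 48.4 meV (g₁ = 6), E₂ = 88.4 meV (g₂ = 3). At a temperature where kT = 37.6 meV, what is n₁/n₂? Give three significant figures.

5.79

n₁/n₂ = (g₁/g₂) exp[−(E₁−E₂)/kT] = (6/3) × exp(−(-40.0 meV)/(37.6 meV)) = (6/3) × exp(1.0638) = 5.79.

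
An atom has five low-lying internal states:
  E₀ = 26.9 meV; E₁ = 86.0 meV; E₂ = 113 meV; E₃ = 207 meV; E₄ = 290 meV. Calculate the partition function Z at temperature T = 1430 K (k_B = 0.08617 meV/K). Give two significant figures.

Z = 2.0

k_BT = 0.08617 × 1430 K = 123.2 meV.
Eᵢ/kT = 0.2183, 0.6981, 0.9172, 1.680, 2.354.
Z = Σ e^(−Eᵢ/kT) = e^(−0.2183) + e^(−0.6981) + e^(−0.9172) + e^(−1.680) + e^(−2.354) = 0.8039 + 0.4975 + 0.3996 + 0.1864 + 0.09499 = 1.982.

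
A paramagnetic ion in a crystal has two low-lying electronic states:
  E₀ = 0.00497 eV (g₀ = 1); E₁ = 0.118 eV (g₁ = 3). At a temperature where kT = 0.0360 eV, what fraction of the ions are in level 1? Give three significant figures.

0.115

Eᵢ/kT = 0.13806, 3.2778.
Z = Σ gᵢe^(−Eᵢ/kT) = 1·e^(−0.13806) + 3·e^(−3.2778) = 0.87105 + 0.11313 = 0.98418.
P₁ = g₁ e^(−E₁/kT) / Z = 0.11313/0.98418 = 0.115.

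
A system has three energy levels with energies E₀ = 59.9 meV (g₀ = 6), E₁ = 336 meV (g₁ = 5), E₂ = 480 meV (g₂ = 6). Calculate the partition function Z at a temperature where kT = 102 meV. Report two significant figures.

Eᵢ/kT = 0.5873, 3.294, 4.706.
Z = Σ gᵢe^(−Eᵢ/kT) = 6·e^(−0.5873) + 5·e^(−3.294) + 6·e^(−4.706) = 3.335 + 0.1855 + 0.05425 = 3.575.

Z = 3.6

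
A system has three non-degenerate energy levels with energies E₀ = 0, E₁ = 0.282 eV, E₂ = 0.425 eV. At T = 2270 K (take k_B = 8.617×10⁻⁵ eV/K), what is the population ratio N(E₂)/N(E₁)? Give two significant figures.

0.48

k_BT = 8.617×10⁻⁵ × 2270 K = 0.1956 eV.
n₂/n₁ = exp[−(E₂−E₁)/kT] = exp(−(0.143 eV)/(0.1956 eV)) = exp(-0.7311) = 0.48.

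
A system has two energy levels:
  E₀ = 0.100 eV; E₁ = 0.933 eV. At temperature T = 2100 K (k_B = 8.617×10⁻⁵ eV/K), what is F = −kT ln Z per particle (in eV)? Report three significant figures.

k_BT = 8.617×10⁻⁵ × 2100 K = 0.18096 eV.
Eᵢ/kT = 0.55261, 5.1558.
Z = Σ e^(−Eᵢ/kT) = e^(−0.55261) + e^(−5.1558) = 0.57545 + 0.0057659 = 0.58122.
F = −kT ln Z = −0.18096 × ln(0.58122) = −0.18096 × -0.54263 = 0.0982 eV.

0.0982 eV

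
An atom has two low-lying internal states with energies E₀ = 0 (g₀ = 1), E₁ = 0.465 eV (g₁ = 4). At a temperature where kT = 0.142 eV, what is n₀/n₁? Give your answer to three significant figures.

n₀/n₁ = (g₀/g₁) exp[−(E₀−E₁)/kT] = (1/4) × exp(−(-0.465 eV)/(0.142 eV)) = (1/4) × exp(3.2746) = 6.61.

6.61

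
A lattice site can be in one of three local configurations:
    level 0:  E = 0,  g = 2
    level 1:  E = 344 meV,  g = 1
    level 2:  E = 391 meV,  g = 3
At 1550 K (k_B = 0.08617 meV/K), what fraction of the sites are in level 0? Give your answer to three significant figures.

k_BT = 0.08617 × 1550 K = 133.56 meV.
Eᵢ/kT = 0, 2.5756, 2.9275.
Z = Σ gᵢe^(−Eᵢ/kT) = 2·e^(−0) + 1·e^(−2.5756) + 3·e^(−2.9275) = 2.0000 + 0.076108 + 0.16059 = 2.2367.
P₀ = g₀ e^(−E₀/kT) / Z = 2.0000/2.2367 = 0.894.

0.894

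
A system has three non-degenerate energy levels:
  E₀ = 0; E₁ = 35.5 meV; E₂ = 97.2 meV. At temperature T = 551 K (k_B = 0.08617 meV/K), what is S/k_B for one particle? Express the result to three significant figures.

0.857

k_BT = 0.08617 × 551 K = 47.480 meV.
Eᵢ/kT = 0, 0.74768, 2.0472.
Z = Σ e^(−Eᵢ/kT) = e^(−0) + e^(−0.74768) + e^(−2.0472) = 1.0000 + 0.47346 + 0.12910 = 1.6026.
⟨E⟩ = Σ EᵢPᵢ = 18.318 meV.
S/k_B = ln Z + ⟨E⟩/kT = ln(1.6026) + 18.318/47.480 = 0.47163 + 0.38580 = 0.857.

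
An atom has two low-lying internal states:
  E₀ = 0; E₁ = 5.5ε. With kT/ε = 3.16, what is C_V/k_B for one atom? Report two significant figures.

Eᵢ/kT = 0, 1.741.
Z = Σ e^(−Eᵢ/kT) = e^(−0) + e^(−1.741) = 1.000 + 0.1753 = 1.175.
⟨E⟩ = 0.8206 ε, ⟨E²⟩ = 4.513 ε².
C_V/k_B = (⟨E²⟩ − ⟨E⟩²)/(kT)² = (4.513 − 0.6734)/9.986 = 0.38.

0.38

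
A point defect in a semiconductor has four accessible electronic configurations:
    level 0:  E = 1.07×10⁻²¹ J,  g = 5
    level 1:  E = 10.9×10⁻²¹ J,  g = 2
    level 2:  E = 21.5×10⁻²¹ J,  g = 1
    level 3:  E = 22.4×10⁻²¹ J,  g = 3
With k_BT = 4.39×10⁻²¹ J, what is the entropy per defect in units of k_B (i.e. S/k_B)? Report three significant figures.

Eᵢ/kT = 0.24374, 2.4829, 4.8975, 5.1025.
Z = Σ gᵢe^(−Eᵢ/kT) = 5·e^(−0.24374) + 2·e^(−2.4829) + 1·e^(−4.8975) + 3·e^(−5.1025) = 3.9185 + 0.16700 + 0.0074652 + 0.018245 = 4.1112.
⟨E⟩ = Σ EᵢPᵢ = 1.6011 ×10⁻²¹ J.
S/k_B = ln Z + ⟨E⟩/kT = ln(4.1112) + 1.6011/4.39 = 1.4137 + 0.36472 = 1.78.

1.78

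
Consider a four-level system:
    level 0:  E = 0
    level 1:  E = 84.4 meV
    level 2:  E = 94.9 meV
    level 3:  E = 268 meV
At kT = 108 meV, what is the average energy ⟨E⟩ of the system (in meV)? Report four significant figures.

51.34 meV

Eᵢ/kT = 0, 0.781481, 0.878704, 2.48148.
Z = Σ e^(−Eᵢ/kT) = e^(−0) + e^(−0.781481) + e^(−0.878704) + e^(−2.48148) = 1.00000 + 0.457728 + 0.415321 + 0.0836194 = 1.95667.
⟨E⟩ = Σ Eᵢ e^(−Eᵢ/kT) / Z = (0·1.00000 + 84.4·0.457728 + 94.9·0.415321 + 268·0.0836194) / 1.95667 = 51.34 meV.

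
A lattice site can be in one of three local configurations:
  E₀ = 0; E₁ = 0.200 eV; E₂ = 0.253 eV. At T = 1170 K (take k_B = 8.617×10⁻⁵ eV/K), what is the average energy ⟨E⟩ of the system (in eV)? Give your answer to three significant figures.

0.0394 eV

k_BT = 8.617×10⁻⁵ × 1170 K = 0.10082 eV.
Eᵢ/kT = 0, 1.9837, 2.5094.
Z = Σ e^(−Eᵢ/kT) = e^(−0) + e^(−1.9837) + e^(−2.5094) = 1.0000 + 0.13756 + 0.081317 = 1.2189.
⟨E⟩ = Σ Eᵢ e^(−Eᵢ/kT) / Z = (0·1.0000 + 0.200·0.13756 + 0.253·0.081317) / 1.2189 = 0.0394 eV.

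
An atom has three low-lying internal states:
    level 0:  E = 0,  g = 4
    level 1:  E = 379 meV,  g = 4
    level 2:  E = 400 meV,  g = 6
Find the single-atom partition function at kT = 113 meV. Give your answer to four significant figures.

Z = 4.314

Eᵢ/kT = 0, 3.35398, 3.53982.
Z = Σ gᵢe^(−Eᵢ/kT) = 4·e^(−0) + 4·e^(−3.35398) + 6·e^(−3.53982) = 4.00000 + 0.139780 + 0.174111 = 4.31389.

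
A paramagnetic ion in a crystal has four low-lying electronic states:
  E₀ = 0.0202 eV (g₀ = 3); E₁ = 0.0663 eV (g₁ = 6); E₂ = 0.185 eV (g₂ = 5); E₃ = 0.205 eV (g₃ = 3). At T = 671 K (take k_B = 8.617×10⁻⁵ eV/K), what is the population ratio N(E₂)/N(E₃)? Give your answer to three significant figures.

2.36

k_BT = 8.617×10⁻⁵ × 671 K = 0.057820 eV.
n₂/n₃ = (g₂/g₃) exp[−(E₂−E₃)/kT] = (5/3) × exp(−(-0.020 eV)/(0.057820 eV)) = (5/3) × exp(0.34590) = 2.36.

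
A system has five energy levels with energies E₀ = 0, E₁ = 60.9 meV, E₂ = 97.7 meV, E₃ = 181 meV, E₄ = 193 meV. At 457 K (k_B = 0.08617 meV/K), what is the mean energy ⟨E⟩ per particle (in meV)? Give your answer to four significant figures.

k_BT = 0.08617 × 457 K = 39.3797 meV.
Eᵢ/kT = 0, 1.54648, 2.48097, 4.59628, 4.90100.
Z = Σ e^(−Eᵢ/kT) = e^(−0) + e^(−1.54648) + e^(−2.48097) + e^(−4.59628) + e^(−4.90100) = 1.00000 + 0.212996 + 0.0836620 + 0.0100893 + 0.00743914 = 1.31419.
⟨E⟩ = Σ Eᵢ e^(−Eᵢ/kT) / Z = (0·1.00000 + 60.9·0.212996 + 97.7·0.0836620 + 181·0.0100893 + 193·0.00743914) / 1.31419 = 18.57 meV.

18.57 meV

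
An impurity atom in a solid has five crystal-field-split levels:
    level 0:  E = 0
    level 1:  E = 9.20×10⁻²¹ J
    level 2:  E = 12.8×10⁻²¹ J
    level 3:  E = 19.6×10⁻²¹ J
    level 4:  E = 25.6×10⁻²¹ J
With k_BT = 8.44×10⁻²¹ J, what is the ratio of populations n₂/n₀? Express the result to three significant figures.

0.219

n₂/n₀ = exp[−(E₂−E₀)/kT] = exp(−(12.8 ×10⁻²¹ J)/(8.44 ×10⁻²¹ J)) = exp(-1.5166) = 0.219.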